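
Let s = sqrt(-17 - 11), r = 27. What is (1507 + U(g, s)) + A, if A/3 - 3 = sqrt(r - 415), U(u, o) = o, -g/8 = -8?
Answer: 1516 + 2*I*sqrt(7) + 6*I*sqrt(97) ≈ 1516.0 + 64.385*I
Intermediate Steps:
g = 64 (g = -8*(-8) = 64)
s = 2*I*sqrt(7) (s = sqrt(-28) = 2*I*sqrt(7) ≈ 5.2915*I)
A = 9 + 6*I*sqrt(97) (A = 9 + 3*sqrt(27 - 415) = 9 + 3*sqrt(-388) = 9 + 3*(2*I*sqrt(97)) = 9 + 6*I*sqrt(97) ≈ 9.0 + 59.093*I)
(1507 + U(g, s)) + A = (1507 + 2*I*sqrt(7)) + (9 + 6*I*sqrt(97)) = 1516 + 2*I*sqrt(7) + 6*I*sqrt(97)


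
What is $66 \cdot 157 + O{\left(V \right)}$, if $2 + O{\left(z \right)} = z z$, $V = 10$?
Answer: $10460$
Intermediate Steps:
$O{\left(z \right)} = -2 + z^{2}$ ($O{\left(z \right)} = -2 + z z = -2 + z^{2}$)
$66 \cdot 157 + O{\left(V \right)} = 66 \cdot 157 - \left(2 - 10^{2}\right) = 10362 + \left(-2 + 100\right) = 10362 + 98 = 10460$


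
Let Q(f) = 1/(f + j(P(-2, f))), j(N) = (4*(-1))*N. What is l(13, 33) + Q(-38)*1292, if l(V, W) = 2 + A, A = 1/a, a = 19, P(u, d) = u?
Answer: -11689/285 ≈ -41.014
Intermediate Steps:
j(N) = -4*N
Q(f) = 1/(8 + f) (Q(f) = 1/(f - 4*(-2)) = 1/(f + 8) = 1/(8 + f))
A = 1/19 ≈ 0.052632
l(V, W) = 39/19 (l(V, W) = 2 + 1/19 = 39/19)
l(13, 33) + Q(-38)*1292 = 39/19 + 1292/(8 - 38) = 39/19 + 1292/(-30) = 39/19 - 1/30*1292 = 39/19 - 646/15 = -11689/285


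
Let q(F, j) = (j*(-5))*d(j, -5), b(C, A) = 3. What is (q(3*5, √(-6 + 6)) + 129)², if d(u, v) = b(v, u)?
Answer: 16641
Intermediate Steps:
d(u, v) = 3
q(F, j) = -15*j (q(F, j) = (j*(-5))*3 = -5*j*3 = -15*j)
(q(3*5, √(-6 + 6)) + 129)² = (-15*√(-6 + 6) + 129)² = (-15*√0 + 129)² = (-15*0 + 129)² = (0 + 129)² = 129² = 16641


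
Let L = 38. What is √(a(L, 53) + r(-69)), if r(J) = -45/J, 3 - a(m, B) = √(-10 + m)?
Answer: √(1932 - 1058*√7)/23 ≈ 1.2804*I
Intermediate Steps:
a(m, B) = 3 - √(-10 + m)
√(a(L, 53) + r(-69)) = √((3 - √(-10 + 38)) - 45/(-69)) = √((3 - √28) - 45*(-1/69)) = √((3 - 2*√7) + 15/23) = √(84/23 - 2*√7)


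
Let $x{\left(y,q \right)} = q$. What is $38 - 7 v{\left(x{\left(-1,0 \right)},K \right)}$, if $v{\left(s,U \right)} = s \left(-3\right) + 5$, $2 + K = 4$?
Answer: $3$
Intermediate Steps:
$K = 2$ ($K = -2 + 4 = 2$)
$v{\left(s,U \right)} = 5 - 3 s$ ($v{\left(s,U \right)} = - 3 s + 5 = 5 - 3 s$)
$38 - 7 v{\left(x{\left(-1,0 \right)},K \right)} = 38 - 7 \left(5 - 0\right) = 38 - 7 \left(5 + 0\right) = 38 - 35 = 3$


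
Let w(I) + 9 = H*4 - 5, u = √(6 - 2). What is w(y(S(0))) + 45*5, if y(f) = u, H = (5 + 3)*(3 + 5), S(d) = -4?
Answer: 467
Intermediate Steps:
H = 64 (H = 8*8 = 64)
u = 2 (u = √4 = 2)
y(f) = 2
w(I) = 242 (w(I) = -9 + (64*4 - 5) = -9 + (256 - 5) = -9 + 251 = 242)
w(y(S(0))) + 45*5 = 242 + 45*5 = 242 + 225 = 467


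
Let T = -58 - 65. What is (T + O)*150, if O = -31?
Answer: -23100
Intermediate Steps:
T = -123
(T + O)*150 = (-123 - 31)*150 = -154*150 = -23100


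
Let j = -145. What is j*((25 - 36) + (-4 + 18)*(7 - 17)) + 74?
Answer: 21969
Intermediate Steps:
j*((25 - 36) + (-4 + 18)*(7 - 17)) + 74 = -145*((25 - 36) + (-4 + 18)*(7 - 17)) + 74 = -145*(-11 + 14*(-10)) + 74 = -145*(-11 - 140) + 74 = -145*(-151) + 74 = 21895 + 74 = 21969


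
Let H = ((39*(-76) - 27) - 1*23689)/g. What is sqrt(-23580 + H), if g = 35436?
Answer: I*sqrt(1850661843510)/8859 ≈ 153.56*I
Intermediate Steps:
H = -6670/8859 (H = ((39*(-76) - 27) - 1*23689)/35436 = ((-2964 - 27) - 23689)*(1/35436) = (-2991 - 23689)*(1/35436) = -26680*1/35436 = -6670/8859 ≈ -0.75291)
sqrt(-23580 + H) = sqrt(-23580 - 6670/8859) = sqrt(-208901890/8859) = I*sqrt(1850661843510)/8859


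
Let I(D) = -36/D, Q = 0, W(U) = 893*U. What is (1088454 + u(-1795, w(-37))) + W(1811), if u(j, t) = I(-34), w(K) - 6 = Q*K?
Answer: 45996527/17 ≈ 2.7057e+6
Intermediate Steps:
w(K) = 6 (w(K) = 6 + 0*K = 6 + 0 = 6)
u(j, t) = 18/17 (u(j, t) = -36/(-34) = -36*(-1/34) = 18/17)
(1088454 + u(-1795, w(-37))) + W(1811) = (1088454 + 18/17) + 893*1811 = 18503736/17 + 1617223 = 45996527/17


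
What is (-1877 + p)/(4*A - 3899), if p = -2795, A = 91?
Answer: 4672/3535 ≈ 1.3216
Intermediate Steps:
(-1877 + p)/(4*A - 3899) = (-1877 - 2795)/(4*91 - 3899) = -4672/(364 - 3899) = -4672/(-3535) = -4672*(-1/3535) = 4672/3535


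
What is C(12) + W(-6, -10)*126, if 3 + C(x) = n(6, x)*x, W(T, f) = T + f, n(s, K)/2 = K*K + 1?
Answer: 1461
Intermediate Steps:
n(s, K) = 2 + 2*K² (n(s, K) = 2*(K*K + 1) = 2*(K² + 1) = 2*(1 + K²) = 2 + 2*K²)
C(x) = -3 + x*(2 + 2*x²) (C(x) = -3 + (2 + 2*x²)*x = -3 + x*(2 + 2*x²))
C(12) + W(-6, -10)*126 = (-3 + 2*12*(1 + 12²)) + (-6 - 10)*126 = (-3 + 2*12*(1 + 144)) - 16*126 = (-3 + 2*12*145) - 2016 = (-3 + 3480) - 2016 = 3477 - 2016 = 1461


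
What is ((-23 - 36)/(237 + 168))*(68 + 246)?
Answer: -18526/405 ≈ -45.743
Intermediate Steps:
((-23 - 36)/(237 + 168))*(68 + 246) = -59/405*314 = -18526/405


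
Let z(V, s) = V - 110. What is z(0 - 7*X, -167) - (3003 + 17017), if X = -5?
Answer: -20095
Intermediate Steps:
z(V, s) = -110 + V
z(0 - 7*X, -167) - (3003 + 17017) = (-110 + (0 - 7*(-5))) - (3003 + 17017) = (-110 + (0 + 35)) - 1*20020 = (-110 + 35) - 20020 = -75 - 20020 = -20095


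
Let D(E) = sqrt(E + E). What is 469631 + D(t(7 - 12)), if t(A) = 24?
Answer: 469631 + 4*sqrt(3) ≈ 4.6964e+5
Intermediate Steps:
D(E) = sqrt(2)*sqrt(E) (D(E) = sqrt(2*E) = sqrt(2)*sqrt(E))
469631 + D(t(7 - 12)) = 469631 + sqrt(2)*sqrt(24) = 469631 + sqrt(2)*(2*sqrt(6)) = 469631 + 4*sqrt(3)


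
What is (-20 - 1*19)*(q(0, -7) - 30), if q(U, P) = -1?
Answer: 1209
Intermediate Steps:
(-20 - 1*19)*(q(0, -7) - 30) = (-20 - 1*19)*(-1 - 30) = (-20 - 19)*(-31) = -39*(-31) = 1209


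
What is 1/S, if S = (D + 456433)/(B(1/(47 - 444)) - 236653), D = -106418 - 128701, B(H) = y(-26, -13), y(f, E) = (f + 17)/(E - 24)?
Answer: -4378076/4094309 ≈ -1.0693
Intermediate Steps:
y(f, E) = (17 + f)/(-24 + E)
B(H) = 9/37 (B(H) = (17 - 26)/(-24 - 13) = -9/(-37) = -1/37*(-9) = 9/37)
D = -235119
S = -4094309/4378076 (S = (-235119 + 456433)/(9/37 - 236653) = 221314/(-8756152/37) = 221314*(-37/8756152) = -4094309/4378076 ≈ -0.93518)
1/S = 1/(-4094309/4378076) = -4378076/4094309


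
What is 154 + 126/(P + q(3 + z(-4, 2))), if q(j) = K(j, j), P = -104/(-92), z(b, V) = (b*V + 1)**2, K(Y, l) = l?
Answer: 95543/611 ≈ 156.37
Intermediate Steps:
z(b, V) = (1 + V*b)**2 (z(b, V) = (V*b + 1)**2 = (1 + V*b)**2)
P = 26/23 (P = -104*(-1/92) = 26/23 ≈ 1.1304)
q(j) = j
154 + 126/(P + q(3 + z(-4, 2))) = 154 + 126/(26/23 + (3 + (1 + 2*(-4))**2)) = 154 + 126/(26/23 + (3 + (1 - 8)**2)) = 154 + 126/(26/23 + (3 + (-7)**2)) = 154 + 126/(26/23 + (3 + 49)) = 154 + 126/(26/23 + 52) = 154 + 126/(1222/23) = 154 + 126*(23/1222) = 154 + 1449/611 = 95543/611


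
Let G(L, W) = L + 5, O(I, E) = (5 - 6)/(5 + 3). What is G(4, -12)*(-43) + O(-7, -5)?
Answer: -3097/8 ≈ -387.13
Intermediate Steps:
O(I, E) = -⅛ (O(I, E) = -1/8 = -1*⅛ = -⅛)
G(L, W) = 5 + L
G(4, -12)*(-43) + O(-7, -5) = (5 + 4)*(-43) - ⅛ = 9*(-43) - ⅛ = -387 - ⅛ = -3097/8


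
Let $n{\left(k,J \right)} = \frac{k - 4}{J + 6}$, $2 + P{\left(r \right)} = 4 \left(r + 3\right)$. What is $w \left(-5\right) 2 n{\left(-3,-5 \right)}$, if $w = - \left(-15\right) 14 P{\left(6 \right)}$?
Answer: $499800$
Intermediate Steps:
$P{\left(r \right)} = 10 + 4 r$ ($P{\left(r \right)} = -2 + 4 \left(r + 3\right) = -2 + 4 \left(3 + r\right) = -2 + \left(12 + 4 r\right) = 10 + 4 r$)
$n{\left(k,J \right)} = \frac{-4 + k}{6 + J}$
$w = 7140$ ($w = - \left(-15\right) 14 \left(10 + 4 \cdot 6\right) = - \left(-210\right) \left(10 + 24\right) = - \left(-210\right) 34 = \left(-1\right) \left(-7140\right) = 7140$)
$w \left(-5\right) 2 n{\left(-3,-5 \right)} = 7140 \left(-5\right) 2 \frac{-4 - 3}{6 - 5} = 7140 \left(- 10 \cdot 1^{-1} \left(-7\right)\right) = 7140 \left(- 10 \cdot 1 \left(-7\right)\right) = 7140 \left(\left(-10\right) \left(-7\right)\right) = 7140 \cdot 70 = 499800$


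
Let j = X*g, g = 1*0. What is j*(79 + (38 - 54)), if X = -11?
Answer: 0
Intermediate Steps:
g = 0
j = 0 (j = -11*0 = 0)
j*(79 + (38 - 54)) = 0*(79 + (38 - 54)) = 0*(79 - 16) = 0*63 = 0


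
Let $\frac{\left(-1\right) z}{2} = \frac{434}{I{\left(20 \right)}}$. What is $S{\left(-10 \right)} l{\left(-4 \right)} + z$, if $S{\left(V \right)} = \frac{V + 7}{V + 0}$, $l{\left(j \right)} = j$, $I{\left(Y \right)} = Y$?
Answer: $- \frac{223}{5} \approx -44.6$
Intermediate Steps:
$S{\left(V \right)} = \frac{7 + V}{V}$
$z = - \frac{217}{5}$ ($z = - 2 \cdot \frac{434}{20} = - 2 \cdot 434 \cdot \frac{1}{20} = \left(-2\right) \frac{217}{10} = - \frac{217}{5} \approx -43.4$)
$S{\left(-10 \right)} l{\left(-4 \right)} + z = \frac{7 - 10}{-10} \left(-4\right) - \frac{217}{5} = \left(- \frac{1}{10}\right) \left(-3\right) \left(-4\right) - \frac{217}{5} = \frac{3}{10} \left(-4\right) - \frac{217}{5} = - \frac{6}{5} - \frac{217}{5} = - \frac{223}{5}$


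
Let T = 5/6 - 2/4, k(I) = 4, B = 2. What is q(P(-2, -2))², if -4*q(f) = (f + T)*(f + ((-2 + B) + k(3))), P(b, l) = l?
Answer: 25/36 ≈ 0.69444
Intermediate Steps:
T = ⅓ (T = 5*(⅙) - 2*¼ = ⅚ - ½ = ⅓ ≈ 0.33333)
q(f) = -(4 + f)*(⅓ + f)/4 (q(f) = -(f + ⅓)*(f + ((-2 + 2) + 4))/4 = -(⅓ + f)*(f + (0 + 4))/4 = -(⅓ + f)*(f + 4)/4 = -(⅓ + f)*(4 + f)/4 = -(4 + f)*(⅓ + f)/4)
q(P(-2, -2))² = (-⅓ - 13/12*(-2) - ¼*(-2)²)² = (-⅓ + 13/6 - ¼*4)² = (-⅓ + 13/6 - 1)² = (⅚)² = 25/36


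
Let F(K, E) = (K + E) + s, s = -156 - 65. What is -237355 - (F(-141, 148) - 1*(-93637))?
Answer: -330778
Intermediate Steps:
s = -221
F(K, E) = -221 + E + K (F(K, E) = (K + E) - 221 = (E + K) - 221 = -221 + E + K)
-237355 - (F(-141, 148) - 1*(-93637)) = -237355 - ((-221 + 148 - 141) - 1*(-93637)) = -237355 - (-214 + 93637) = -237355 - 1*93423 = -237355 - 93423 = -330778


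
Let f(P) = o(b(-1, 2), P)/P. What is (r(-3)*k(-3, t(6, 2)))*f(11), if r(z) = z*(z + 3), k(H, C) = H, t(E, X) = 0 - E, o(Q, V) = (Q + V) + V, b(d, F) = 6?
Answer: 0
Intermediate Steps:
o(Q, V) = Q + 2*V
t(E, X) = -E
f(P) = (6 + 2*P)/P
r(z) = z*(3 + z)
(r(-3)*k(-3, t(6, 2)))*f(11) = (-3*(3 - 3)*(-3))*(2 + 6/11) = (-3*0*(-3))*(2 + 6*(1/11)) = (0*(-3))*(2 + 6/11) = 0*(28/11) = 0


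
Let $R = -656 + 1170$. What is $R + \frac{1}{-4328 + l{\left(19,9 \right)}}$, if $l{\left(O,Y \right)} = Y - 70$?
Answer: $\frac{2255945}{4389} \approx 514.0$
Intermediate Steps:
$l{\left(O,Y \right)} = -70 + Y$
$R = 514$
$R + \frac{1}{-4328 + l{\left(19,9 \right)}} = 514 + \frac{1}{-4328 + \left(-70 + 9\right)} = 514 + \frac{1}{-4328 - 61} = 514 + \frac{1}{-4389} = 514 - \frac{1}{4389} = \frac{2255945}{4389}$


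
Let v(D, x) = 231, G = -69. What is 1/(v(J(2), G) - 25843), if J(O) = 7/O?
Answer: -1/25612 ≈ -3.9044e-5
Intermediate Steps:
1/(v(J(2), G) - 25843) = 1/(231 - 25843) = 1/(-25612) = -1/25612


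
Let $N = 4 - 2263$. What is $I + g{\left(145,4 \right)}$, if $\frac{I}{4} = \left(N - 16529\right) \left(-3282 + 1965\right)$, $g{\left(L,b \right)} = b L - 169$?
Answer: $98975595$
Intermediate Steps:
$g{\left(L,b \right)} = -169 + L b$ ($g{\left(L,b \right)} = L b - 169 = -169 + L b$)
$N = -2259$ ($N = 4 - 2263 = -2259$)
$I = 98975184$ ($I = 4 \left(-2259 - 16529\right) \left(-3282 + 1965\right) = 4 \left(\left(-18788\right) \left(-1317\right)\right) = 4 \cdot 24743796 = 98975184$)
$I + g{\left(145,4 \right)} = 98975184 + \left(-169 + 145 \cdot 4\right) = 98975184 + \left(-169 + 580\right) = 98975184 + 411 = 98975595$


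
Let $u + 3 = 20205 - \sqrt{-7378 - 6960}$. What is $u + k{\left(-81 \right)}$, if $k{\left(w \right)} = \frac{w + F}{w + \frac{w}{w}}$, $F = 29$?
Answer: $\frac{404053}{20} - i \sqrt{14338} \approx 20203.0 - 119.74 i$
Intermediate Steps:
$u = 20202 - i \sqrt{14338}$ ($u = -3 + \left(20205 - \sqrt{-7378 - 6960}\right) = -3 + \left(20205 - \sqrt{-14338}\right) = -3 + \left(20205 - i \sqrt{14338}\right) = 20202 - i \sqrt{14338} \approx 20202.0 - 119.74 i$)
$k{\left(w \right)} = \frac{29 + w}{1 + w}$ ($k{\left(w \right)} = \frac{w + 29}{w + \frac{w}{w}} = \frac{29 + w}{w + 1} = \frac{29 + w}{1 + w}$)
$u + k{\left(-81 \right)} = \left(20202 - i \sqrt{14338}\right) + \frac{29 - 81}{1 - 81} = \left(20202 - i \sqrt{14338}\right) + \frac{1}{-80} \left(-52\right) = \left(20202 - i \sqrt{14338}\right) - - \frac{13}{20} = \left(20202 - i \sqrt{14338}\right) + \frac{13}{20} = \frac{404053}{20} - i \sqrt{14338}$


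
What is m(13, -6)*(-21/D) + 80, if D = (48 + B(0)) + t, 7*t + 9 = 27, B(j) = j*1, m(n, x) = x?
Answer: 4867/59 ≈ 82.492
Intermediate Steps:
B(j) = j
t = 18/7 (t = -9/7 + (⅐)*27 = -9/7 + 27/7 = 18/7 ≈ 2.5714)
D = 354/7 (D = (48 + 0) + 18/7 = 48 + 18/7 = 354/7 ≈ 50.571)
m(13, -6)*(-21/D) + 80 = -(-126)/354/7 + 80 = -(-126)*7/354 + 80 = -6*(-49/118) + 80 = 147/59 + 80 = 4867/59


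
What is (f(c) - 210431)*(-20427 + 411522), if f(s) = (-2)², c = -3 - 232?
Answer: -82296947565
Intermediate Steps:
c = -235
f(s) = 4
(f(c) - 210431)*(-20427 + 411522) = (4 - 210431)*(-20427 + 411522) = -210427*391095 = -82296947565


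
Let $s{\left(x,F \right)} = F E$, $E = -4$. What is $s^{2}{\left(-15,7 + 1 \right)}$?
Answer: $1024$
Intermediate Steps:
$s{\left(x,F \right)} = - 4 F$ ($s{\left(x,F \right)} = F \left(-4\right) = - 4 F$)
$s^{2}{\left(-15,7 + 1 \right)} = \left(- 4 \left(7 + 1\right)\right)^{2} = \left(\left(-4\right) 8\right)^{2} = \left(-32\right)^{2} = 1024$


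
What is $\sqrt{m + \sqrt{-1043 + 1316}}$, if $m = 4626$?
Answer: $\sqrt{4626 + \sqrt{273}} \approx 68.136$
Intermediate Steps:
$\sqrt{m + \sqrt{-1043 + 1316}} = \sqrt{4626 + \sqrt{-1043 + 1316}} = \sqrt{4626 + \sqrt{273}}$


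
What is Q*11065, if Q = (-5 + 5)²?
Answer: 0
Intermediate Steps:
Q = 0 (Q = 0² = 0)
Q*11065 = 0*11065 = 0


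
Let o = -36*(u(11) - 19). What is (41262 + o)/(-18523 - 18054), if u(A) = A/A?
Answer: -41910/36577 ≈ -1.1458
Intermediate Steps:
u(A) = 1
o = 648 (o = -36*(1 - 19) = -36*(-18) = 648)
(41262 + o)/(-18523 - 18054) = (41262 + 648)/(-18523 - 18054) = 41910/(-36577) = 41910*(-1/36577) = -41910/36577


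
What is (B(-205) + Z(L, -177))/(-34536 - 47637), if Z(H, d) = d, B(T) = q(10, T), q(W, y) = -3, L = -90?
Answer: 60/27391 ≈ 0.0021905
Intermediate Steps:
B(T) = -3
(B(-205) + Z(L, -177))/(-34536 - 47637) = (-3 - 177)/(-34536 - 47637) = -180/(-82173) = -180*(-1/82173) = 60/27391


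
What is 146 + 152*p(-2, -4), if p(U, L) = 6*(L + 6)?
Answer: 1970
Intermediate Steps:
p(U, L) = 36 + 6*L (p(U, L) = 6*(6 + L) = 36 + 6*L)
146 + 152*p(-2, -4) = 146 + 152*(36 + 6*(-4)) = 146 + 152*(36 - 24) = 146 + 152*12 = 146 + 1824 = 1970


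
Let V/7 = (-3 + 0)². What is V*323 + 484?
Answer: 20833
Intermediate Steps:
V = 63 (V = 7*(-3 + 0)² = 7*(-3)² = 7*9 = 63)
V*323 + 484 = 63*323 + 484 = 20349 + 484 = 20833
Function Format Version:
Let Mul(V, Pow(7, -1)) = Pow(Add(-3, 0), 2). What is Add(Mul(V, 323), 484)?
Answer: 20833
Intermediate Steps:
V = 63 (V = Mul(7, Pow(Add(-3, 0), 2)) = Mul(7, Pow(-3, 2)) = Mul(7, 9) = 63)
Add(Mul(V, 323), 484) = Add(Mul(63, 323), 484) = Add(20349, 484) = 20833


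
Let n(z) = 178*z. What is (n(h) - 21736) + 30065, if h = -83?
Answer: -6445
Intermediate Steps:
(n(h) - 21736) + 30065 = (178*(-83) - 21736) + 30065 = (-14774 - 21736) + 30065 = -36510 + 30065 = -6445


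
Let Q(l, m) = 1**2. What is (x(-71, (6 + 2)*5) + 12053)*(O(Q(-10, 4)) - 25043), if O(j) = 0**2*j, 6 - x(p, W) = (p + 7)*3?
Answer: -306801793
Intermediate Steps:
x(p, W) = -15 - 3*p (x(p, W) = 6 - (p + 7)*3 = 6 - (7 + p)*3 = 6 - (21 + 3*p) = 6 + (-21 - 3*p) = -15 - 3*p)
Q(l, m) = 1
O(j) = 0 (O(j) = 0*j = 0)
(x(-71, (6 + 2)*5) + 12053)*(O(Q(-10, 4)) - 25043) = ((-15 - 3*(-71)) + 12053)*(0 - 25043) = ((-15 + 213) + 12053)*(-25043) = (198 + 12053)*(-25043) = 12251*(-25043) = -306801793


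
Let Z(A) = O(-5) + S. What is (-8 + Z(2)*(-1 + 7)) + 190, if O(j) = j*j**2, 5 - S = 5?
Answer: -568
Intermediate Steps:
S = 0 (S = 5 - 1*5 = 5 - 5 = 0)
O(j) = j**3
Z(A) = -125 (Z(A) = (-5)**3 + 0 = -125 + 0 = -125)
(-8 + Z(2)*(-1 + 7)) + 190 = (-8 - 125*(-1 + 7)) + 190 = (-8 - 125*6) + 190 = (-8 - 750) + 190 = -758 + 190 = -568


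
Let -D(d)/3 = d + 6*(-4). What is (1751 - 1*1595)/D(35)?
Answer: -52/11 ≈ -4.7273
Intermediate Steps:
D(d) = 72 - 3*d (D(d) = -3*(d + 6*(-4)) = -3*(d - 24) = -3*(-24 + d) = 72 - 3*d)
(1751 - 1*1595)/D(35) = (1751 - 1*1595)/(72 - 3*35) = (1751 - 1595)/(72 - 105) = 156/(-33) = 156*(-1/33) = -52/11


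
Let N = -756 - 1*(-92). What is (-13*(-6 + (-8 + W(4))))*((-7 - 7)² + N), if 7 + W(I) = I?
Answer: -103428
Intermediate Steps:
W(I) = -7 + I
N = -664 (N = -756 + 92 = -664)
(-13*(-6 + (-8 + W(4))))*((-7 - 7)² + N) = (-13*(-6 + (-8 + (-7 + 4))))*((-7 - 7)² - 664) = (-13*(-6 + (-8 - 3)))*((-14)² - 664) = (-13*(-6 - 11))*(196 - 664) = -13*(-17)*(-468) = 221*(-468) = -103428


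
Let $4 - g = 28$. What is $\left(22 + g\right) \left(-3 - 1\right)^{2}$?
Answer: $-32$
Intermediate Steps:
$g = -24$ ($g = 4 - 28 = -24$)
$\left(22 + g\right) \left(-3 - 1\right)^{2} = \left(22 - 24\right) \left(-3 - 1\right)^{2} = - 2 \left(-3 + \left(-3 + 2\right)\right)^{2} = - 2 \left(-3 - 1\right)^{2} = - 2 \left(-4\right)^{2} = \left(-2\right) 16 = -32$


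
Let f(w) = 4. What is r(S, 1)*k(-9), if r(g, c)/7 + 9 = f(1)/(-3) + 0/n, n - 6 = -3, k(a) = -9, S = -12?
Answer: 651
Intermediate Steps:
n = 3 (n = 6 - 3 = 3)
r(g, c) = -217/3 (r(g, c) = -63 + 7*(4/(-3) + 0/3) = -63 + 7*(4*(-1/3) + 0*(1/3)) = -63 + 7*(-4/3 + 0) = -63 + 7*(-4/3) = -63 - 28/3 = -217/3)
r(S, 1)*k(-9) = -217/3*(-9) = 651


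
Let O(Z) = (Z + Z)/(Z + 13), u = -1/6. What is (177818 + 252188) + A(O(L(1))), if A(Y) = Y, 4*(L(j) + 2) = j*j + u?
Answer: 115671528/269 ≈ 4.3001e+5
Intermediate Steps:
u = -⅙ (u = -1*⅙ = -⅙ ≈ -0.16667)
L(j) = -49/24 + j²/4 (L(j) = -2 + (j*j - ⅙)/4 = -2 + (j² - ⅙)/4 = -2 + (-⅙ + j²)/4 = -2 + (-1/24 + j²/4) = -49/24 + j²/4)
O(Z) = 2*Z/(13 + Z) (O(Z) = (2*Z)/(13 + Z) = 2*Z/(13 + Z))
(177818 + 252188) + A(O(L(1))) = (177818 + 252188) + 2*(-49/24 + (¼)*1²)/(13 + (-49/24 + (¼)*1²)) = 430006 + 2*(-49/24 + (¼)*1)/(13 + (-49/24 + (¼)*1)) = 430006 + 2*(-49/24 + ¼)/(13 + (-49/24 + ¼)) = 430006 + 2*(-43/24)/(13 - 43/24) = 430006 + 2*(-43/24)/(269/24) = 430006 + 2*(-43/24)*(24/269) = 430006 - 86/269 = 115671528/269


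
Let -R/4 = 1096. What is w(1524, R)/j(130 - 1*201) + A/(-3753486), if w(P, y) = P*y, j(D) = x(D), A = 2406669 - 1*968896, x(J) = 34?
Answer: -12538949801629/63809262 ≈ -1.9651e+5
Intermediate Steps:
R = -4384 (R = -4*1096 = -4384)
A = 1437773 (A = 2406669 - 968896 = 1437773)
j(D) = 34
w(1524, R)/j(130 - 1*201) + A/(-3753486) = (1524*(-4384))/34 + 1437773/(-3753486) = -6681216*1/34 + 1437773*(-1/3753486) = -3340608/17 - 1437773/3753486 = -12538949801629/63809262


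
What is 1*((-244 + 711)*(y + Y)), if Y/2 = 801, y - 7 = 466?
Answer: 969025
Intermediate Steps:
y = 473 (y = 7 + 466 = 473)
Y = 1602 (Y = 2*801 = 1602)
1*((-244 + 711)*(y + Y)) = 1*((-244 + 711)*(473 + 1602)) = 1*(467*2075) = 1*969025 = 969025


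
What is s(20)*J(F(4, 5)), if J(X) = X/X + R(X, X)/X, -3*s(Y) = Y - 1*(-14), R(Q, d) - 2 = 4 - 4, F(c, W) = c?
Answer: -17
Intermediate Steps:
R(Q, d) = 2 (R(Q, d) = 2 + (4 - 4) = 2 + 0 = 2)
s(Y) = -14/3 - Y/3 (s(Y) = -(Y - 1*(-14))/3 = -(Y + 14)/3 = -(14 + Y)/3 = -14/3 - Y/3)
J(X) = 1 + 2/X (J(X) = X/X + 2/X = 1 + 2/X)
s(20)*J(F(4, 5)) = (-14/3 - 1/3*20)*((2 + 4)/4) = (-14/3 - 20/3)*((1/4)*6) = -34/3*3/2 = -17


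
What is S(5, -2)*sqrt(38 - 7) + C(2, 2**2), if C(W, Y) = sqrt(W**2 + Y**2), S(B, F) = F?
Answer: -2*sqrt(31) + 2*sqrt(5) ≈ -6.6634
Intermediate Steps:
S(5, -2)*sqrt(38 - 7) + C(2, 2**2) = -2*sqrt(38 - 7) + sqrt(2**2 + (2**2)**2) = -2*sqrt(31) + sqrt(4 + 4**2) = -2*sqrt(31) + sqrt(4 + 16) = -2*sqrt(31) + sqrt(20) = -2*sqrt(31) + 2*sqrt(5)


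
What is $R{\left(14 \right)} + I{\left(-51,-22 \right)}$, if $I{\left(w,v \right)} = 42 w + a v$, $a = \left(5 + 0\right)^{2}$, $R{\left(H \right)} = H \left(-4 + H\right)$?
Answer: $-2552$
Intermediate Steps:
$a = 25$ ($a = 5^{2} = 25$)
$I{\left(w,v \right)} = 25 v + 42 w$ ($I{\left(w,v \right)} = 42 w + 25 v = 25 v + 42 w$)
$R{\left(14 \right)} + I{\left(-51,-22 \right)} = 14 \left(-4 + 14\right) + \left(25 \left(-22\right) + 42 \left(-51\right)\right) = 14 \cdot 10 - 2692 = 140 - 2692 = -2552$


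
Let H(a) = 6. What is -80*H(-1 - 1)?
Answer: -480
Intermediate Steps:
-80*H(-1 - 1) = -80*6 = -480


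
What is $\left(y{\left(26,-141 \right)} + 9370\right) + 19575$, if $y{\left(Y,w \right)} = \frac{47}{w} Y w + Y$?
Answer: $30193$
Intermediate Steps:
$y{\left(Y,w \right)} = 48 Y$ ($y{\left(Y,w \right)} = \frac{47 Y}{w} w + Y = 47 Y + Y = 48 Y$)
$\left(y{\left(26,-141 \right)} + 9370\right) + 19575 = \left(48 \cdot 26 + 9370\right) + 19575 = \left(1248 + 9370\right) + 19575 = 10618 + 19575 = 30193$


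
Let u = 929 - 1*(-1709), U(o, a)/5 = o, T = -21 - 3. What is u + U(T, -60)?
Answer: 2518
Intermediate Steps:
T = -24
U(o, a) = 5*o
u = 2638 (u = 929 + 1709 = 2638)
u + U(T, -60) = 2638 + 5*(-24) = 2638 - 120 = 2518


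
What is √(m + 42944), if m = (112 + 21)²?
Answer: 3*√6737 ≈ 246.24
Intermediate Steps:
m = 17689 (m = 133² = 17689)
√(m + 42944) = √(17689 + 42944) = √60633 = 3*√6737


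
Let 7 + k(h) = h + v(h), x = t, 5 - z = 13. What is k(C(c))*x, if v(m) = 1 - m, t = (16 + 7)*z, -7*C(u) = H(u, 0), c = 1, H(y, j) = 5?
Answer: 1104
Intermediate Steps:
z = -8 (z = 5 - 1*13 = 5 - 13 = -8)
C(u) = -5/7 (C(u) = -⅐*5 = -5/7)
t = -184 (t = (16 + 7)*(-8) = 23*(-8) = -184)
x = -184
k(h) = -6 (k(h) = -7 + (h + (1 - h)) = -7 + 1 = -6)
k(C(c))*x = -6*(-184) = 1104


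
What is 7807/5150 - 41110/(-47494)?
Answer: 291251079/122297050 ≈ 2.3815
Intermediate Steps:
7807/5150 - 41110/(-47494) = 7807*(1/5150) - 41110*(-1/47494) = 7807/5150 + 20555/23747 = 291251079/122297050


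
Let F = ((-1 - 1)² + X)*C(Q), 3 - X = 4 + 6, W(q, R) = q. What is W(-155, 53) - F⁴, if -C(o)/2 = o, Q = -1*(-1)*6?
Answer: -1679771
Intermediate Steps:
X = -7 (X = 3 - (4 + 6) = 3 - 1*10 = 3 - 10 = -7)
Q = 6 (Q = 1*6 = 6)
C(o) = -2*o
F = 36 (F = ((-1 - 1)² - 7)*(-2*6) = ((-2)² - 7)*(-12) = (4 - 7)*(-12) = -3*(-12) = 36)
W(-155, 53) - F⁴ = -155 - 1*36⁴ = -155 - 1*1679616 = -155 - 1679616 = -1679771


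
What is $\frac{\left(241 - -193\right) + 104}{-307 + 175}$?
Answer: $- \frac{269}{66} \approx -4.0758$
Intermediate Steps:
$\frac{\left(241 - -193\right) + 104}{-307 + 175} = \frac{\left(241 + 193\right) + 104}{-132} = \left(434 + 104\right) \left(- \frac{1}{132}\right) = 538 \left(- \frac{1}{132}\right) = - \frac{269}{66}$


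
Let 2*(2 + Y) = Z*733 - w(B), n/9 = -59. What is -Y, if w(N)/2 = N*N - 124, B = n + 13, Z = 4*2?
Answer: 265270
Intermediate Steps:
n = -531 (n = 9*(-59) = -531)
Z = 8
B = -518 (B = -531 + 13 = -518)
w(N) = -248 + 2*N**2 (w(N) = 2*(N*N - 124) = 2*(N**2 - 124) = 2*(-124 + N**2) = -248 + 2*N**2)
Y = -265270 (Y = -2 + (8*733 - (-248 + 2*(-518)**2))/2 = -2 + (5864 - (-248 + 2*268324))/2 = -2 + (5864 - (-248 + 536648))/2 = -2 + (5864 - 1*536400)/2 = -2 + (5864 - 536400)/2 = -2 + (1/2)*(-530536) = -2 - 265268 = -265270)
-Y = -1*(-265270) = 265270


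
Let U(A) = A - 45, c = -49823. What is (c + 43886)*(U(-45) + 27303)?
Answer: -161563581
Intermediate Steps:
U(A) = -45 + A
(c + 43886)*(U(-45) + 27303) = (-49823 + 43886)*((-45 - 45) + 27303) = -5937*(-90 + 27303) = -5937*27213 = -161563581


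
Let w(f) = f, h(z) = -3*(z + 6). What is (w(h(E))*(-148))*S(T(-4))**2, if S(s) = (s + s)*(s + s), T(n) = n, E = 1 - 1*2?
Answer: 9093120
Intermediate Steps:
E = -1 (E = 1 - 2 = -1)
h(z) = -18 - 3*z (h(z) = -3*(6 + z) = -18 - 3*z)
S(s) = 4*s**2 (S(s) = (2*s)*(2*s) = 4*s**2)
(w(h(E))*(-148))*S(T(-4))**2 = ((-18 - 3*(-1))*(-148))*(4*(-4)**2)**2 = ((-18 + 3)*(-148))*(4*16)**2 = -15*(-148)*64**2 = 2220*4096 = 9093120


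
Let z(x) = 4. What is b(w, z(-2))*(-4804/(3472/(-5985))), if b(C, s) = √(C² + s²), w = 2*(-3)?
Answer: 1026855*√13/62 ≈ 59716.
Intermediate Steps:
w = -6
b(w, z(-2))*(-4804/(3472/(-5985))) = √((-6)² + 4²)*(-4804/(3472/(-5985))) = √(36 + 16)*(-4804/(3472*(-1/5985))) = √52*(-4804/(-496/855)) = (2*√13)*(-4804*(-855/496)) = (2*√13)*(1026855/124) = 1026855*√13/62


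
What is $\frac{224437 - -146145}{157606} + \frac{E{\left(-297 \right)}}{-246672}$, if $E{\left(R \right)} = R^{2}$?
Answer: $\frac{1435369175}{719944208} \approx 1.9937$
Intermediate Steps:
$\frac{224437 - -146145}{157606} + \frac{E{\left(-297 \right)}}{-246672} = \frac{224437 - -146145}{157606} + \frac{\left(-297\right)^{2}}{-246672} = \left(224437 + 146145\right) \frac{1}{157606} + 88209 \left(- \frac{1}{246672}\right) = 370582 \cdot \frac{1}{157606} - \frac{3267}{9136} = \frac{185291}{78803} - \frac{3267}{9136} = \frac{1435369175}{719944208}$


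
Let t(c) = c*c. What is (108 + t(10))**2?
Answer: 43264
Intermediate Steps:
t(c) = c**2
(108 + t(10))**2 = (108 + 10**2)**2 = (108 + 100)**2 = 208**2 = 43264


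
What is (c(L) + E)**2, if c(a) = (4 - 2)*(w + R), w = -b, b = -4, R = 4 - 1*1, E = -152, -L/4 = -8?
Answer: 19044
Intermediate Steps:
L = 32 (L = -4*(-8) = 32)
R = 3 (R = 4 - 1 = 3)
w = 4 (w = -1*(-4) = 4)
c(a) = 14 (c(a) = (4 - 2)*(4 + 3) = 2*7 = 14)
(c(L) + E)**2 = (14 - 152)**2 = (-138)**2 = 19044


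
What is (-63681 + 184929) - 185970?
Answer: -64722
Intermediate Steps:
(-63681 + 184929) - 185970 = 121248 - 185970 = -64722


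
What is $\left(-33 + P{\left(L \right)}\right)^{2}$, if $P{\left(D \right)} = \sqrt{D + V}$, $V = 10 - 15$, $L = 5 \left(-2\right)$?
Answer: $\left(33 - i \sqrt{15}\right)^{2} \approx 1074.0 - 255.62 i$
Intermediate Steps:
$L = -10$
$V = -5$ ($V = 10 - 15 = -5$)
$P{\left(D \right)} = \sqrt{-5 + D}$ ($P{\left(D \right)} = \sqrt{D - 5} = \sqrt{-5 + D}$)
$\left(-33 + P{\left(L \right)}\right)^{2} = \left(-33 + \sqrt{-5 - 10}\right)^{2} = \left(-33 + \sqrt{-15}\right)^{2} = \left(-33 + i \sqrt{15}\right)^{2}$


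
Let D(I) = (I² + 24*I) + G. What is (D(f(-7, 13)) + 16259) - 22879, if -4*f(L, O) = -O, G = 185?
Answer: -101543/16 ≈ -6346.4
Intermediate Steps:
f(L, O) = O/4 (f(L, O) = -(-1)*O/4 = O/4)
D(I) = 185 + I² + 24*I (D(I) = (I² + 24*I) + 185 = 185 + I² + 24*I)
(D(f(-7, 13)) + 16259) - 22879 = ((185 + ((¼)*13)² + 24*((¼)*13)) + 16259) - 22879 = ((185 + (13/4)² + 24*(13/4)) + 16259) - 22879 = ((185 + 169/16 + 78) + 16259) - 22879 = (4377/16 + 16259) - 22879 = 264521/16 - 22879 = -101543/16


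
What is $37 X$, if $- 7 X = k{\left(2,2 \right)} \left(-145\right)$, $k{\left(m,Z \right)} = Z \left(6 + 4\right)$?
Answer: $\frac{107300}{7} \approx 15329.0$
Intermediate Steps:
$k{\left(m,Z \right)} = 10 Z$ ($k{\left(m,Z \right)} = Z 10 = 10 Z$)
$X = \frac{2900}{7}$ ($X = - \frac{10 \cdot 2 \left(-145\right)}{7} = - \frac{20 \left(-145\right)}{7} = \left(- \frac{1}{7}\right) \left(-2900\right) = \frac{2900}{7} \approx 414.29$)
$37 X = 37 \cdot \frac{2900}{7} = \frac{107300}{7}$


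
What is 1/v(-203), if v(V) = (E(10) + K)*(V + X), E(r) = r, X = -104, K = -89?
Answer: 1/24253 ≈ 4.1232e-5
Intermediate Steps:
v(V) = 8216 - 79*V (v(V) = (10 - 89)*(V - 104) = -79*(-104 + V) = 8216 - 79*V)
1/v(-203) = 1/(8216 - 79*(-203)) = 1/(8216 + 16037) = 1/24253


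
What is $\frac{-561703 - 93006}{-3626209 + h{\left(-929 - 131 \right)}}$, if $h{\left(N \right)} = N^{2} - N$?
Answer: $\frac{654709}{2501549} \approx 0.26172$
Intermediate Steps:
$\frac{-561703 - 93006}{-3626209 + h{\left(-929 - 131 \right)}} = \frac{-561703 - 93006}{-3626209 + \left(-929 - 131\right) \left(-1 - 1060\right)} = - \frac{654709}{-3626209 + \left(-929 - 131\right) \left(-1 - 1060\right)} = - \frac{654709}{-3626209 - 1060 \left(-1 - 1060\right)} = - \frac{654709}{-3626209 - -1124660} = - \frac{654709}{-3626209 + 1124660} = - \frac{654709}{-2501549} = \left(-654709\right) \left(- \frac{1}{2501549}\right) = \frac{654709}{2501549}$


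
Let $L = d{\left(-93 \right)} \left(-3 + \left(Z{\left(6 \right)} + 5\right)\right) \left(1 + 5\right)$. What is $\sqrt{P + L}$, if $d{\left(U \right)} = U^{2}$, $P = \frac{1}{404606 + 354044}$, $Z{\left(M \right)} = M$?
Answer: $\frac{\sqrt{9557626396451146}}{151730} \approx 644.32$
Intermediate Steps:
$P = \frac{1}{758650} \approx 1.3181 \cdot 10^{-6}$
$L = 415152$ ($L = \left(-93\right)^{2} \left(-3 + \left(6 + 5\right)\right) \left(1 + 5\right) = 8649 \left(-3 + 11\right) 6 = 8649 \cdot 8 \cdot 6 = 8649 \cdot 48 = 415152$)
$\sqrt{P + L} = \sqrt{\frac{1}{758650} + 415152} = \sqrt{\frac{314955064801}{758650}} = \frac{\sqrt{9557626396451146}}{151730}$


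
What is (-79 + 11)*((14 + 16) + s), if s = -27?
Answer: -204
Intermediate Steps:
(-79 + 11)*((14 + 16) + s) = (-79 + 11)*((14 + 16) - 27) = -68*(30 - 27) = -68*3 = -204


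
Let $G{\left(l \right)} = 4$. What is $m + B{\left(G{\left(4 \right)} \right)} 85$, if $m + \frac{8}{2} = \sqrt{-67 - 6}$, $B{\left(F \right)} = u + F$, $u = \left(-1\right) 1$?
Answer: $251 + i \sqrt{73} \approx 251.0 + 8.544 i$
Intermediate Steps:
$u = -1$
$B{\left(F \right)} = -1 + F$
$m = -4 + i \sqrt{73}$ ($m = -4 + \sqrt{-67 - 6} = -4 + \sqrt{-73} = -4 + i \sqrt{73} \approx -4.0 + 8.544 i$)
$m + B{\left(G{\left(4 \right)} \right)} 85 = \left(-4 + i \sqrt{73}\right) + \left(-1 + 4\right) 85 = \left(-4 + i \sqrt{73}\right) + 3 \cdot 85 = \left(-4 + i \sqrt{73}\right) + 255 = 251 + i \sqrt{73}$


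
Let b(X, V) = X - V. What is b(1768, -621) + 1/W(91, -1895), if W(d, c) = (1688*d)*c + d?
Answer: 695407007840/291087069 ≈ 2389.0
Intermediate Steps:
W(d, c) = d + 1688*c*d (W(d, c) = 1688*c*d + d = d + 1688*c*d)
b(1768, -621) + 1/W(91, -1895) = (1768 - 1*(-621)) + 1/(91*(1 + 1688*(-1895))) = (1768 + 621) + 1/(91*(1 - 3198760)) = 2389 + 1/(91*(-3198759)) = 2389 + 1/(-291087069) = 2389 - 1/291087069 = 695407007840/291087069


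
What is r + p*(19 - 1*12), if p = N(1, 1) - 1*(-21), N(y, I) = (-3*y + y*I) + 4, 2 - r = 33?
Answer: 130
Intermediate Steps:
r = -31 (r = 2 - 1*33 = 2 - 33 = -31)
N(y, I) = 4 - 3*y + I*y (N(y, I) = (-3*y + I*y) + 4 = 4 - 3*y + I*y)
p = 23 (p = (4 - 3*1 + 1*1) - 1*(-21) = (4 - 3 + 1) + 21 = 2 + 21 = 23)
r + p*(19 - 1*12) = -31 + 23*(19 - 1*12) = -31 + 23*(19 - 12) = -31 + 23*7 = -31 + 161 = 130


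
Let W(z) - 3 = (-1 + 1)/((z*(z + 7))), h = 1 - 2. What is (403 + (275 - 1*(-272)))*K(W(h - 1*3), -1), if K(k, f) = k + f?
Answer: 1900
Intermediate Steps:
h = -1
W(z) = 3 (W(z) = 3 + (-1 + 1)/((z*(z + 7))) = 3 + 0/((z*(7 + z))) = 3 + 0*(1/(z*(7 + z))) = 3 + 0 = 3)
K(k, f) = f + k
(403 + (275 - 1*(-272)))*K(W(h - 1*3), -1) = (403 + (275 - 1*(-272)))*(-1 + 3) = (403 + (275 + 272))*2 = (403 + 547)*2 = 950*2 = 1900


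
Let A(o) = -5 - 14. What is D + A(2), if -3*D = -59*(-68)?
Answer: -4069/3 ≈ -1356.3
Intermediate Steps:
A(o) = -19
D = -4012/3 (D = -(-59)*(-68)/3 = -⅓*4012 = -4012/3 ≈ -1337.3)
D + A(2) = -4012/3 - 19 = -4069/3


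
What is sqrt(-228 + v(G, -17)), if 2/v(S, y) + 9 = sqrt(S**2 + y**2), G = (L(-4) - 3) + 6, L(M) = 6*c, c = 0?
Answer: sqrt(2054 - 228*sqrt(298))/sqrt(-9 + sqrt(298)) ≈ 15.092*I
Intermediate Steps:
L(M) = 0 (L(M) = 6*0 = 0)
G = 3 (G = (0 - 3) + 6 = -3 + 6 = 3)
v(S, y) = 2/(-9 + sqrt(S**2 + y**2))
sqrt(-228 + v(G, -17)) = sqrt(-228 + 2/(-9 + sqrt(3**2 + (-17)**2))) = sqrt(-228 + 2/(-9 + sqrt(9 + 289))) = sqrt(-228 + 2/(-9 + sqrt(298)))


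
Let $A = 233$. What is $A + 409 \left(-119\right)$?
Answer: $-48438$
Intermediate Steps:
$A + 409 \left(-119\right) = 233 + 409 \left(-119\right) = 233 - 48671 = -48438$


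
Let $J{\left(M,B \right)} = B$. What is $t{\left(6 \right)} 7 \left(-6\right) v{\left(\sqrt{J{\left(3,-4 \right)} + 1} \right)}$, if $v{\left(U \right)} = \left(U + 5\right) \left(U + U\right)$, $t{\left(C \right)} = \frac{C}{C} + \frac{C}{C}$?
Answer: $504 - 840 i \sqrt{3} \approx 504.0 - 1454.9 i$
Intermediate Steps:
$t{\left(C \right)} = 2$ ($t{\left(C \right)} = 1 + 1 = 2$)
$v{\left(U \right)} = 2 U \left(5 + U\right)$ ($v{\left(U \right)} = \left(5 + U\right) 2 U = 2 U \left(5 + U\right)$)
$t{\left(6 \right)} 7 \left(-6\right) v{\left(\sqrt{J{\left(3,-4 \right)} + 1} \right)} = 2 \cdot 7 \left(-6\right) 2 \sqrt{-4 + 1} \left(5 + \sqrt{-4 + 1}\right) = 2 \left(- 42 \cdot 2 \sqrt{-3} \left(5 + \sqrt{-3}\right)\right) = 2 \left(- 42 \cdot 2 i \sqrt{3} \left(5 + i \sqrt{3}\right)\right) = 2 \left(- 84 i \sqrt{3} \left(5 + i \sqrt{3}\right)\right) = - 168 i \sqrt{3} \left(5 + i \sqrt{3}\right)$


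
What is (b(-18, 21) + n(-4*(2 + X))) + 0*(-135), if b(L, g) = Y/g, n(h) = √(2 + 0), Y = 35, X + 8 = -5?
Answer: 5/3 + √2 ≈ 3.0809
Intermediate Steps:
X = -13 (X = -8 - 5 = -13)
n(h) = √2
b(L, g) = 35/g
(b(-18, 21) + n(-4*(2 + X))) + 0*(-135) = (35/21 + √2) + 0*(-135) = (35*(1/21) + √2) + 0 = (5/3 + √2) + 0 = 5/3 + √2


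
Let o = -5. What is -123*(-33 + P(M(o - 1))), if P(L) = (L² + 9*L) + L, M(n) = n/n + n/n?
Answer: 1107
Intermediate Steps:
M(n) = 2 (M(n) = 1 + 1 = 2)
P(L) = L² + 10*L
-123*(-33 + P(M(o - 1))) = -123*(-33 + 2*(10 + 2)) = -123*(-33 + 2*12) = -123*(-33 + 24) = -123*(-9) = 1107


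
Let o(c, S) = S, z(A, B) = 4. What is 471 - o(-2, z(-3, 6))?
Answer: 467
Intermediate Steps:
471 - o(-2, z(-3, 6)) = 471 - 1*4 = 471 - 4 = 467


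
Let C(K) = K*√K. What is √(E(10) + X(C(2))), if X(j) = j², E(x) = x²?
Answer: 6*√3 ≈ 10.392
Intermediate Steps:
C(K) = K^(3/2)
√(E(10) + X(C(2))) = √(10² + (2^(3/2))²) = √(100 + (2*√2)²) = √(100 + 8) = √108 = 6*√3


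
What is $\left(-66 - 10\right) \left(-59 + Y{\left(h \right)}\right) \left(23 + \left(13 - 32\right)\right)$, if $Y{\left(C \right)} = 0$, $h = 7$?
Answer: $17936$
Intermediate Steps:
$\left(-66 - 10\right) \left(-59 + Y{\left(h \right)}\right) \left(23 + \left(13 - 32\right)\right) = \left(-66 - 10\right) \left(-59 + 0\right) \left(23 + \left(13 - 32\right)\right) = - 76 \left(- 59 \left(23 + \left(13 - 32\right)\right)\right) = - 76 \left(- 59 \left(23 - 19\right)\right) = - 76 \left(\left(-59\right) 4\right) = \left(-76\right) \left(-236\right) = 17936$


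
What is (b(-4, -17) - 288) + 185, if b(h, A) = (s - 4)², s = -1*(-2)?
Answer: -99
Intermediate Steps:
s = 2
b(h, A) = 4 (b(h, A) = (2 - 4)² = (-2)² = 4)
(b(-4, -17) - 288) + 185 = (4 - 288) + 185 = -284 + 185 = -99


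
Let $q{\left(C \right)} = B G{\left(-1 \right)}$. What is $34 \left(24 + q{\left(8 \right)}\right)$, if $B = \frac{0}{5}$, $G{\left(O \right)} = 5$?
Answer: $816$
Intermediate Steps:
$B = 0$ ($B = 0 \cdot \frac{1}{5} = 0$)
$q{\left(C \right)} = 0$ ($q{\left(C \right)} = 0 \cdot 5 = 0$)
$34 \left(24 + q{\left(8 \right)}\right) = 34 \left(24 + 0\right) = 34 \cdot 24 = 816$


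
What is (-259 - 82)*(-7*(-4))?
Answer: -9548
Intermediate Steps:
(-259 - 82)*(-7*(-4)) = -341*28 = -9548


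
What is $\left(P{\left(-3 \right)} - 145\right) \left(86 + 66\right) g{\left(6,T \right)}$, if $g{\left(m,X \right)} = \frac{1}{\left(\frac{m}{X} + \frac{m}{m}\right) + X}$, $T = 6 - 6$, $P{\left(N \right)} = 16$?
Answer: $0$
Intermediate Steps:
$T = 0$
$g{\left(m,X \right)} = \frac{1}{1 + X + \frac{m}{X}}$ ($g{\left(m,X \right)} = \frac{1}{\left(\frac{m}{X} + 1\right) + X} = \frac{1}{\left(1 + \frac{m}{X}\right) + X} = \frac{1}{1 + X + \frac{m}{X}}$)
$\left(P{\left(-3 \right)} - 145\right) \left(86 + 66\right) g{\left(6,T \right)} = \left(16 - 145\right) \left(86 + 66\right) \frac{0}{0 + 6 + 0^{2}} = \left(-129\right) 152 \frac{0}{0 + 6 + 0} = - 19608 \cdot \frac{0}{6} = - 19608 \cdot 0 \cdot \frac{1}{6} = \left(-19608\right) 0 = 0$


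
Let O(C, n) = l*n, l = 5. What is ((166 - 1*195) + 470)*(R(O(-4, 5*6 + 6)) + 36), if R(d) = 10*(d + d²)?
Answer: 143693676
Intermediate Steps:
O(C, n) = 5*n
R(d) = 10*d + 10*d²
((166 - 1*195) + 470)*(R(O(-4, 5*6 + 6)) + 36) = ((166 - 1*195) + 470)*(10*(5*(5*6 + 6))*(1 + 5*(5*6 + 6)) + 36) = ((166 - 195) + 470)*(10*(5*(30 + 6))*(1 + 5*(30 + 6)) + 36) = (-29 + 470)*(10*(5*36)*(1 + 5*36) + 36) = 441*(10*180*(1 + 180) + 36) = 441*(10*180*181 + 36) = 441*(325800 + 36) = 441*325836 = 143693676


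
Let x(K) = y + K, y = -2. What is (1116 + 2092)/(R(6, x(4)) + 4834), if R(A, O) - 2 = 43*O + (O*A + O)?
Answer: 401/617 ≈ 0.64992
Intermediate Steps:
x(K) = -2 + K
R(A, O) = 2 + 44*O + A*O (R(A, O) = 2 + (43*O + (O*A + O)) = 2 + (43*O + (A*O + O)) = 2 + (43*O + (O + A*O)) = 2 + (44*O + A*O) = 2 + 44*O + A*O)
(1116 + 2092)/(R(6, x(4)) + 4834) = (1116 + 2092)/((2 + 44*(-2 + 4) + 6*(-2 + 4)) + 4834) = 3208/((2 + 44*2 + 6*2) + 4834) = 3208/((2 + 88 + 12) + 4834) = 3208/(102 + 4834) = 3208/4936 = 3208*(1/4936) = 401/617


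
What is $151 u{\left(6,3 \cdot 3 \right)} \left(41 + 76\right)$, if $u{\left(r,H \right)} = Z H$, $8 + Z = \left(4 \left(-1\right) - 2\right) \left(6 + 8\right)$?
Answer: $-14628276$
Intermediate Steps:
$Z = -92$ ($Z = -8 + \left(4 \left(-1\right) - 2\right) \left(6 + 8\right) = -8 + \left(-4 - 2\right) 14 = -8 - 84 = -92$)
$u{\left(r,H \right)} = - 92 H$
$151 u{\left(6,3 \cdot 3 \right)} \left(41 + 76\right) = 151 \left(- 92 \cdot 3 \cdot 3\right) \left(41 + 76\right) = 151 \left(\left(-92\right) 9\right) 117 = 151 \left(-828\right) 117 = \left(-125028\right) 117 = -14628276$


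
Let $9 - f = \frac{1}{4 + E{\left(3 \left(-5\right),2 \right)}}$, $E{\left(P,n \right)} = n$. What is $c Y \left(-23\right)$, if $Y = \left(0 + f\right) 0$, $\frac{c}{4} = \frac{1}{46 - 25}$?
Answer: $0$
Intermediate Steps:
$c = \frac{4}{21}$ ($c = \frac{4}{46 - 25} = \frac{4}{21} \approx 0.19048$)
$f = \frac{53}{6}$ ($f = 9 - \frac{1}{4 + 2} = 9 - \frac{1}{6} = \frac{53}{6} \approx 8.8333$)
$Y = 0$ ($Y = \left(0 + \frac{53}{6}\right) 0 = \frac{53}{6} \cdot 0 = 0$)
$c Y \left(-23\right) = \frac{4}{21} \cdot 0 \left(-23\right) = 0 \left(-23\right) = 0$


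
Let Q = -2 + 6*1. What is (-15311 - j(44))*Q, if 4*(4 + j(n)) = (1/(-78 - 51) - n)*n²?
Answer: 3092260/129 ≈ 23971.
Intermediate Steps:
j(n) = -4 + n²*(-1/129 - n)/4 (j(n) = -4 + ((1/(-78 - 51) - n)*n²)/4 = -4 + ((1/(-129) - n)*n²)/4 = -4 + ((-1/129 - n)*n²)/4 = -4 + (n²*(-1/129 - n))/4 = -4 + n²*(-1/129 - n)/4)
Q = 4 (Q = -2 + 6 = 4)
(-15311 - j(44))*Q = (-15311 - (-4 - ¼*44³ - 1/516*44²))*4 = (-15311 - (-4 - ¼*85184 - 1/516*1936))*4 = (-15311 - (-4 - 21296 - 484/129))*4 = (-15311 - 1*(-2748184/129))*4 = (-15311 + 2748184/129)*4 = (773065/129)*4 = 3092260/129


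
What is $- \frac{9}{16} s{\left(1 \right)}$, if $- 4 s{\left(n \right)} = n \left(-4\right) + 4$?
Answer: $0$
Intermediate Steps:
$s{\left(n \right)} = -1 + n$ ($s{\left(n \right)} = - \frac{n \left(-4\right) + 4}{4} = - \frac{- 4 n + 4}{4} = - \frac{4 - 4 n}{4} = -1 + n$)
$- \frac{9}{16} s{\left(1 \right)} = - \frac{9}{16} \left(-1 + 1\right) = \left(-9\right) \frac{1}{16} \cdot 0 = \left(- \frac{9}{16}\right) 0 = 0$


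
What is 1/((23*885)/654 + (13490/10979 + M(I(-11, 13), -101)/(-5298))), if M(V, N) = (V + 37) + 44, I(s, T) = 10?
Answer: 3170087439/102506001857 ≈ 0.030926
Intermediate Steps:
M(V, N) = 81 + V (M(V, N) = (37 + V) + 44 = 81 + V)
1/((23*885)/654 + (13490/10979 + M(I(-11, 13), -101)/(-5298))) = 1/((23*885)/654 + (13490/10979 + (81 + 10)/(-5298))) = 1/(20355*(1/654) + (13490*(1/10979) + 91*(-1/5298))) = 1/(6785/218 + (13490/10979 - 91/5298)) = 1/(6785/218 + 70470931/58166742) = 1/(102506001857/3170087439) = 3170087439/102506001857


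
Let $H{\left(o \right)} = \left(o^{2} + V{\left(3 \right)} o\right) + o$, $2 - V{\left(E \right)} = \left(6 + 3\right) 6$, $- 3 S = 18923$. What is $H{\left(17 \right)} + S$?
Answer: $- \frac{20657}{3} \approx -6885.7$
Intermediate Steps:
$S = - \frac{18923}{3}$ ($S = \left(- \frac{1}{3}\right) 18923 = - \frac{18923}{3} \approx -6307.7$)
$V{\left(E \right)} = -52$ ($V{\left(E \right)} = 2 - \left(6 + 3\right) 6 = 2 - 9 \cdot 6 = 2 - 54 = -52$)
$H{\left(o \right)} = o^{2} - 51 o$ ($H{\left(o \right)} = \left(o^{2} - 52 o\right) + o = o^{2} - 51 o$)
$H{\left(17 \right)} + S = 17 \left(-51 + 17\right) - \frac{18923}{3} = 17 \left(-34\right) - \frac{18923}{3} = -578 - \frac{18923}{3} = - \frac{20657}{3}$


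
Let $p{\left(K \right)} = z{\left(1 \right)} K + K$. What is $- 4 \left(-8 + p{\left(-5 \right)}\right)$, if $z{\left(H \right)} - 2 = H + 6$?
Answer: $232$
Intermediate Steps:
$z{\left(H \right)} = 8 + H$ ($z{\left(H \right)} = 2 + \left(H + 6\right) = 2 + \left(6 + H\right) = 8 + H$)
$p{\left(K \right)} = 10 K$ ($p{\left(K \right)} = \left(8 + 1\right) K + K = 9 K + K = 10 K$)
$- 4 \left(-8 + p{\left(-5 \right)}\right) = - 4 \left(-8 + 10 \left(-5\right)\right) = - 4 \left(-8 - 50\right) = \left(-4\right) \left(-58\right) = 232$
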